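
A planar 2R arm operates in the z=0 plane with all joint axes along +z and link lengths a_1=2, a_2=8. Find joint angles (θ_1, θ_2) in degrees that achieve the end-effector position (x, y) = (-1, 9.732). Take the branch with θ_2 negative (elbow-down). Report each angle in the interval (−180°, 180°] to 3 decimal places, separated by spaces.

cos θ_2 = (95.7118−2²−8²)/(2·2·8) = 0.8660; θ_2 = -30.0035° (elbow-down)
β = atan2(9.7320,-1.0000) = 95.8668°; ψ = atan2(-4.0004,8.9280) = -24.1361°
θ_1 = β − ψ = 120.0029°

120.003 -30.004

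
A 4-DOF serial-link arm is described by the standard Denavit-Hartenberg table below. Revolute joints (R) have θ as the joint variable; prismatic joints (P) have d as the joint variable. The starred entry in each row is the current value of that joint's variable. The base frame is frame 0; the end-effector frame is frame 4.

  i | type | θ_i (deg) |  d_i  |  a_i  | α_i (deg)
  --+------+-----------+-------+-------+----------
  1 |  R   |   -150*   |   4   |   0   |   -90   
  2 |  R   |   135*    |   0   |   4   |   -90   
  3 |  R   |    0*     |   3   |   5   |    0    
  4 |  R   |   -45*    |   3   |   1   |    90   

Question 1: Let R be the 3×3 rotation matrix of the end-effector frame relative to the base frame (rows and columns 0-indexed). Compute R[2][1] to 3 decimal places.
0.707

End-effector y-axis (col 1 of R) = (0.6124,0.3536,0.7071)
R[2][1] = 0.7071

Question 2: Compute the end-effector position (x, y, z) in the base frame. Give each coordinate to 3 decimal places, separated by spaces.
9.972 4.941 1.379

after link 1: o_1 = (0.0000, 0.0000, 4.0000)
after link 2: o_2 = (2.4495, 1.4142, 1.1716)
after link 3: o_3 = (7.3485, 4.2426, -0.2426)
after link 4: o_4 = (9.9722, 4.9409, 1.3787)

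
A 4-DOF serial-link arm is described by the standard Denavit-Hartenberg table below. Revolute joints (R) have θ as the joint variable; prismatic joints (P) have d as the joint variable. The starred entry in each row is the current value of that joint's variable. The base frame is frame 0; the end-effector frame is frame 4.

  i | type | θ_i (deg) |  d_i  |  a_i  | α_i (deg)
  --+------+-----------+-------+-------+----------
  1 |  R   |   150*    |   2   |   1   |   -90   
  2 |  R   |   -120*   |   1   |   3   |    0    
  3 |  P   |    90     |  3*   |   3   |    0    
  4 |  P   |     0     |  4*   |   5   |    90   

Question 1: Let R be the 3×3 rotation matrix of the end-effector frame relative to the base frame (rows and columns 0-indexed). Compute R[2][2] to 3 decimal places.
End-effector z-axis (col 2 of R) = (0.4330,-0.2500,0.8660)
R[2][2] = 0.8660

0.866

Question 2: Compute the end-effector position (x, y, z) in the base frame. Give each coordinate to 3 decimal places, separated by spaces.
-9.567 -3.714 8.598

after link 1: o_1 = (-0.8660, 0.5000, 2.0000)
after link 2: o_2 = (-0.0670, -1.1160, 4.5981)
after link 3: o_3 = (-3.8170, -2.4151, 6.0981)
after link 4: o_4 = (-9.5670, -3.7141, 8.5981)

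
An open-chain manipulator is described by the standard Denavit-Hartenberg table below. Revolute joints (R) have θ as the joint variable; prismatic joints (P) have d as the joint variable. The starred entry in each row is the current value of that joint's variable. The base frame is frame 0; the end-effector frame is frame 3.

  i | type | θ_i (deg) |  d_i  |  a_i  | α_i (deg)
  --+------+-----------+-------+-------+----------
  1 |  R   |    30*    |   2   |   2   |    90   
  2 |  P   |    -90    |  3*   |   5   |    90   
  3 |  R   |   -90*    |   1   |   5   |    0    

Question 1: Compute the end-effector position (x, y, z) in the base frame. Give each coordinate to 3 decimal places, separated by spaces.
-0.134 2.232 -3.000

after link 1: o_1 = (1.7321, 1.0000, 2.0000)
after link 2: o_2 = (3.2321, -1.5981, -3.0000)
after link 3: o_3 = (-0.1340, 2.2321, -3.0000)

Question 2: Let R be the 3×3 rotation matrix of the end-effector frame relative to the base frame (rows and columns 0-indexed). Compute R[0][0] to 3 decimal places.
End-effector x-axis (col 0 of R) = (-0.5000,0.8660,-0.0000)
R[0][0] = -0.5000

-0.500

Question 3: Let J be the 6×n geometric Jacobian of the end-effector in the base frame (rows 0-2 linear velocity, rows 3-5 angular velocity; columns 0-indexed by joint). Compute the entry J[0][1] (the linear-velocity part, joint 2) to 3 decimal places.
prismatic axis z_1 = (0.5000,-0.8660,0.0000)
J_v[:, 1] = z_1; J_ω[:, 1] = (0,0,0)
entry J[0][1] = 0.5000

0.500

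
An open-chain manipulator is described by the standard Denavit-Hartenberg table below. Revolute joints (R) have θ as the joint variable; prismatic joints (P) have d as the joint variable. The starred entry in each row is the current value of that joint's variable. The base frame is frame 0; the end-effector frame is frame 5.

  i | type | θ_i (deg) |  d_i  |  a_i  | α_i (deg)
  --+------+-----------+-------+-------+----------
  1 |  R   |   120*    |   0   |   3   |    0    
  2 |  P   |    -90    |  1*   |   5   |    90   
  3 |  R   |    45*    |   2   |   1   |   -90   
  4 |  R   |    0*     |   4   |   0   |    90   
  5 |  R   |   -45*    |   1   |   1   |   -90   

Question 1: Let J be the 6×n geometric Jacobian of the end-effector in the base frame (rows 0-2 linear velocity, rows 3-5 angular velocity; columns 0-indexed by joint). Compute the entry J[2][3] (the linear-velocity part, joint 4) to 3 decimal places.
0.707

axis z_3 = (-0.6124,-0.3536,0.7071); lever o_n−o_3 = (-1.0835,-1.7802,2.8284)
cross product → J_v[:, 3] = (0.2588,0.9659,0.7071)
J_ω[:, 3] = z_3
entry J[2][3] = 0.7071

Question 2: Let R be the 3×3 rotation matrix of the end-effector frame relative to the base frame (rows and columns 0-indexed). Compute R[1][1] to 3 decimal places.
0.866

End-effector y-axis (col 1 of R) = (-0.5000,0.8660,0.0000)
R[1][1] = 0.8660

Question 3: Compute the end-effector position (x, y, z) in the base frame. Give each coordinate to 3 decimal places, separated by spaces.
after link 1: o_1 = (-1.5000, 2.5981, 0.0000)
after link 2: o_2 = (2.8301, 5.0981, 1.0000)
after link 3: o_3 = (4.4425, 3.7196, 1.7071)
after link 4: o_4 = (1.9930, 2.3054, 4.5355)
after link 5: o_5 = (3.3590, 1.9393, 4.5355)

3.359 1.939 4.536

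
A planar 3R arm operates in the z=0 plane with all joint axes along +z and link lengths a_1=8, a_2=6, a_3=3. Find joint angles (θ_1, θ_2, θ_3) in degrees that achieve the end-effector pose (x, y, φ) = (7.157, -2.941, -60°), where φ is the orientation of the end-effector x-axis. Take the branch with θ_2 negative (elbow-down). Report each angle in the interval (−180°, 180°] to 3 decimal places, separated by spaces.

45.002 -134.999 29.996

wrist centre = target − a_3·(cos φ, sin φ) = (5.6570, -0.3429)
cos θ_2 = (32.1192−8²−6²)/(2·8·6) = -0.7071; θ_2 = -134.9987° (elbow-down)
β = atan2(-0.3429,5.6570) = -3.4690°; ψ = atan2(-4.2427,3.7575) = -48.4712°
θ_1 = β − ψ = 45.0022°
θ_3 = φ − θ_1 − θ_2 = 29.9965° (wrapped to (-180°,180°])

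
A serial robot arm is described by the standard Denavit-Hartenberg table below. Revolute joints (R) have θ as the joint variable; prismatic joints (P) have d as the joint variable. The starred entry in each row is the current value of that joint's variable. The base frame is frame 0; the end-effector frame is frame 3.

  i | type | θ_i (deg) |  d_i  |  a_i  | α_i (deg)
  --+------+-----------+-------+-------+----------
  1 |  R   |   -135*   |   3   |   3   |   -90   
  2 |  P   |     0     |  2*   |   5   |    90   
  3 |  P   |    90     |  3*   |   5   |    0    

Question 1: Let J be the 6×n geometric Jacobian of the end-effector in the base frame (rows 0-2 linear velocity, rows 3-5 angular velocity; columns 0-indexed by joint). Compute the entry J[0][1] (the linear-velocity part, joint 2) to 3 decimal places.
0.707

prismatic axis z_1 = (0.7071,-0.7071,0.0000)
J_v[:, 1] = z_1; J_ω[:, 1] = (0,0,0)
entry J[0][1] = 0.7071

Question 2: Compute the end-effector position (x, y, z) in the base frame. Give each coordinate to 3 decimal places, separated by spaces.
after link 1: o_1 = (-2.1213, -2.1213, 3.0000)
after link 2: o_2 = (-4.2426, -7.0711, 3.0000)
after link 3: o_3 = (-0.7071, -10.6066, 6.0000)

-0.707 -10.607 6.000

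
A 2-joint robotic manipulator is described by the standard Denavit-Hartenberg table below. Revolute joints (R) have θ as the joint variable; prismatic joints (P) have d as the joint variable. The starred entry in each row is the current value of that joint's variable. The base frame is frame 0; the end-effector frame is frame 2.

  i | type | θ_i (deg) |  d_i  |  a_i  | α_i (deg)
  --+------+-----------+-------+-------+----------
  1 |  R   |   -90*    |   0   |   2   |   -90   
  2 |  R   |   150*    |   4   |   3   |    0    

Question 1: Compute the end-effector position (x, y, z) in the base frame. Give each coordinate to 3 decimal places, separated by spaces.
after link 1: o_1 = (0.0000, -2.0000, 0.0000)
after link 2: o_2 = (4.0000, 0.5981, -1.5000)

4.000 0.598 -1.500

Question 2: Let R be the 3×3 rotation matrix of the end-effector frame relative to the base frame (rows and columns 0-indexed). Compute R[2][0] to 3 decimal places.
-0.500

End-effector x-axis (col 0 of R) = (-0.0000,0.8660,-0.5000)
R[2][0] = -0.5000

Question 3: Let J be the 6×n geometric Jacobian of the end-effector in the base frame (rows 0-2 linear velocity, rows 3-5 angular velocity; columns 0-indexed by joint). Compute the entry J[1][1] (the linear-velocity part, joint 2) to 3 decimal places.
axis z_1 = (1.0000,0.0000,0.0000); lever o_n−o_1 = (4.0000,2.5981,-1.5000)
cross product → J_v[:, 1] = (-0.0000,1.5000,2.5981)
J_ω[:, 1] = z_1
entry J[1][1] = 1.5000

1.500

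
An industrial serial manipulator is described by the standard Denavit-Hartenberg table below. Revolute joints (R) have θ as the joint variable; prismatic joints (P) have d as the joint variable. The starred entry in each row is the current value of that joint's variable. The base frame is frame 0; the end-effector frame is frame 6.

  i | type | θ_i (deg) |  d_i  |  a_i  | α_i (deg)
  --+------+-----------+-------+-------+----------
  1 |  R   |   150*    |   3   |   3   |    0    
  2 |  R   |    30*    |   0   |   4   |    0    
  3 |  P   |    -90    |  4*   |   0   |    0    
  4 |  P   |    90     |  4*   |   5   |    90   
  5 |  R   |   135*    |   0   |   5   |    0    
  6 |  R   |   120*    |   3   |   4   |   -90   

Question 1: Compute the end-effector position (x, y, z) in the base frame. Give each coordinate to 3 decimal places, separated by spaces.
after link 1: o_1 = (-2.5981, 1.5000, 3.0000)
after link 2: o_2 = (-6.5981, 1.5000, 3.0000)
after link 3: o_3 = (-6.5981, 1.5000, 7.0000)
after link 4: o_4 = (-11.5981, 1.5000, 11.0000)
after link 5: o_5 = (-8.0625, 1.5000, 14.5355)
after link 6: o_6 = (-7.0273, 4.5000, 10.6718)

-7.027 4.500 10.672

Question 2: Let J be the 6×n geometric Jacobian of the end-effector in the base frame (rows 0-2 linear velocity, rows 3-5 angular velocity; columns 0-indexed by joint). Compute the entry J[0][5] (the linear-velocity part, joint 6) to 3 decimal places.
axis z_5 = (0.0000,1.0000,0.0000); lever o_n−o_5 = (1.0353,3.0000,-3.8637)
cross product → J_v[:, 5] = (-3.8637,0.0000,-1.0353)
J_ω[:, 5] = z_5
entry J[0][5] = -3.8637

-3.864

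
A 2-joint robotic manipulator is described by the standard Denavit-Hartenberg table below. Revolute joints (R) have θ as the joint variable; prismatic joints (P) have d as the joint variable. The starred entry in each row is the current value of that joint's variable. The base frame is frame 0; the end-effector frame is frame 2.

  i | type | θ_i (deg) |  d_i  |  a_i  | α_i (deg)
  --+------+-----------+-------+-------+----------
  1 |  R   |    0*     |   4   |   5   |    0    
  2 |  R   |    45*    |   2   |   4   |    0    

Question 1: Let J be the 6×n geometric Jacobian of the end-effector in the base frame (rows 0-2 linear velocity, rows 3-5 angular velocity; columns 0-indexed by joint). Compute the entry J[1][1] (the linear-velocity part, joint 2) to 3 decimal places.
2.828

axis z_1 = (0.0000,0.0000,1.0000); lever o_n−o_1 = (2.8284,2.8284,2.0000)
cross product → J_v[:, 1] = (-2.8284,2.8284,0.0000)
J_ω[:, 1] = z_1
entry J[1][1] = 2.8284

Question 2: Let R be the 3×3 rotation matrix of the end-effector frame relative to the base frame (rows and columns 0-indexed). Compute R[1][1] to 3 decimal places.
End-effector y-axis (col 1 of R) = (-0.7071,0.7071,0.0000)
R[1][1] = 0.7071

0.707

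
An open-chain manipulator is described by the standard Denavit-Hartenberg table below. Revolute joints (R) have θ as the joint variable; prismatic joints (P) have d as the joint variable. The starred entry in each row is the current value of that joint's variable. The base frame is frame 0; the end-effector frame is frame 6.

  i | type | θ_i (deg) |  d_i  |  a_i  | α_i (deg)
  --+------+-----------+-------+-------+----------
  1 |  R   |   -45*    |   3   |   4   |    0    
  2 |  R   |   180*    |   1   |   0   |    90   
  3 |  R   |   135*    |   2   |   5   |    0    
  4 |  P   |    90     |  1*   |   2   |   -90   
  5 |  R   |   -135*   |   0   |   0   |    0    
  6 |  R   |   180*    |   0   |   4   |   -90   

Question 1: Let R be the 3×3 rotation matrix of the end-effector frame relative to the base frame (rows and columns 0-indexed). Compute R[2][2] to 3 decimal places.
0.500

End-effector z-axis (col 2 of R) = (-0.8536,-0.1464,0.5000)
R[2][2] = 0.5000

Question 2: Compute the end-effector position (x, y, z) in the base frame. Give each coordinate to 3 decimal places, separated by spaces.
7.864 -7.621 4.121

after link 1: o_1 = (2.8284, -2.8284, 3.0000)
after link 2: o_2 = (2.8284, -2.8284, 4.0000)
after link 3: o_3 = (6.7426, -3.9142, 7.5355)
after link 4: o_4 = (8.4497, -4.2071, 6.1213)
after link 5: o_5 = (8.4497, -4.2071, 6.1213)
after link 6: o_6 = (7.8640, -7.6213, 4.1213)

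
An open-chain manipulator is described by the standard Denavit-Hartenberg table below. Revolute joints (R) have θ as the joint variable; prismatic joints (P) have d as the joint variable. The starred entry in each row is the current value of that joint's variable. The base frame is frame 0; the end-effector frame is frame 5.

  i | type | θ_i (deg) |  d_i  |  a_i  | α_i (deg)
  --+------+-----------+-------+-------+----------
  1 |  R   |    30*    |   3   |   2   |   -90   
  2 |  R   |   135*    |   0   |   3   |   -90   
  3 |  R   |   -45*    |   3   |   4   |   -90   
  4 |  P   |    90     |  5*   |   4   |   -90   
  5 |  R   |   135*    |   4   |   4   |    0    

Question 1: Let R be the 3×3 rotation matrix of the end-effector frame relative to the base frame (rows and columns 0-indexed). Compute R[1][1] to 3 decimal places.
End-effector y-axis (col 1 of R) = (-0.4892,-0.8598,0.1464)
R[1][1] = -0.8598

-0.860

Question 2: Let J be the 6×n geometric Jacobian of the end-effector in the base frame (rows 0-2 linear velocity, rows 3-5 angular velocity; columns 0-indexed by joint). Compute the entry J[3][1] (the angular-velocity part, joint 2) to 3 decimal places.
-0.500

axis z_1 = (-0.5000,0.8660,0.0000); lever o_n−o_1 = (-3.1293,-3.5798,-1.9142)
cross product → J_v[:, 1] = (-1.6578,-0.9571,4.5000)
J_ω[:, 1] = z_1
entry J[3][1] = -0.5000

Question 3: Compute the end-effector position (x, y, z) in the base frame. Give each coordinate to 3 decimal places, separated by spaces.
after link 1: o_1 = (1.7321, 1.0000, 3.0000)
after link 2: o_2 = (-0.1051, -0.0607, 0.8787)
after link 3: o_3 = (-5.0884, 0.3282, 1.0000)
after link 4: o_4 = (-3.0363, -2.5695, -4.3284)
after link 5: o_5 = (-1.3973, -2.5798, 1.0858)

-1.397 -2.580 1.086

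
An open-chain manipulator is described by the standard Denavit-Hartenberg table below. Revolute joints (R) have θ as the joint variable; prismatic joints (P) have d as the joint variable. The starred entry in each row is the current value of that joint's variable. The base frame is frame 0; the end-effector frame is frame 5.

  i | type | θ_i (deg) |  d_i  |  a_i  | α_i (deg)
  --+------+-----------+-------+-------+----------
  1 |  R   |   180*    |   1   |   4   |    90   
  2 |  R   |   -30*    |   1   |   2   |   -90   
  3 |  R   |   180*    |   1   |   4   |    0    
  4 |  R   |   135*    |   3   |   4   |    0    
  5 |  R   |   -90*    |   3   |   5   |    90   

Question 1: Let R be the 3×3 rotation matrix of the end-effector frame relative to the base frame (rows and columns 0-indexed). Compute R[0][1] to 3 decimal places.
-0.500

End-effector y-axis (col 1 of R) = (-0.5000,0.0000,0.8660)
R[0][1] = -0.5000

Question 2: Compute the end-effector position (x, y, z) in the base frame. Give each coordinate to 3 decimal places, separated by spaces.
-5.156 7.364 8.416

after link 1: o_1 = (-4.0000, 0.0000, 1.0000)
after link 2: o_2 = (-5.7321, 1.0000, 0.0000)
after link 3: o_3 = (-2.7679, 1.0000, 2.8660)
after link 4: o_4 = (-6.7174, 3.8284, 4.0499)
after link 5: o_5 = (-5.1556, 7.3640, 8.4157)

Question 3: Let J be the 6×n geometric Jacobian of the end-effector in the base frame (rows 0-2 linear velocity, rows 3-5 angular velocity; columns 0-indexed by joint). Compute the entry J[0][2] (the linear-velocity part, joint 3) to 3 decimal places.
axis z_2 = (-0.5000,0.0000,0.8660); lever o_n−o_2 = (0.5765,6.3640,8.4157)
cross product → J_v[:, 2] = (-5.5114,4.7071,-3.1820)
J_ω[:, 2] = z_2
entry J[0][2] = -5.5114

-5.511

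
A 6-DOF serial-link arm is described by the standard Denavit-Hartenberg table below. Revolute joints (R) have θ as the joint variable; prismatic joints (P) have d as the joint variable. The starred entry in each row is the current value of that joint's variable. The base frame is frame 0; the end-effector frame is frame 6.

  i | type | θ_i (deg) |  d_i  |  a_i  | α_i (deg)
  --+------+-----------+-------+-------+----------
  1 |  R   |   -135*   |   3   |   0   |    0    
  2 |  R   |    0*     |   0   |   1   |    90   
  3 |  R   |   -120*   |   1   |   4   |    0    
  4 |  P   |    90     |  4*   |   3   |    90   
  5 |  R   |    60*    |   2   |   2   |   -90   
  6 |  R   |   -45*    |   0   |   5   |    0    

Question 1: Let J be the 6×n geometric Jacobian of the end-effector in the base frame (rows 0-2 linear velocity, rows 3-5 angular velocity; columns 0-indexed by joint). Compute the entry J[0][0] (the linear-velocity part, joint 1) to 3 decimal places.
axis z_0 = ẑ; lever o_n−o_0 = (-7.7932,6.0575,-8.1419)
cross product → J_v[:, 0] = (-6.0575,-7.7932,0.0000)
J_ω[:, 0] = z_0
entry J[0][0] = -6.0575

-6.058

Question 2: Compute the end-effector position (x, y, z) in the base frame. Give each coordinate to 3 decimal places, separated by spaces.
-7.793 6.058 -8.142

after link 1: o_1 = (0.0000, 0.0000, 3.0000)
after link 2: o_2 = (-0.7071, -0.7071, 3.0000)
after link 3: o_3 = (-0.0000, 1.4142, -0.4641)
after link 4: o_4 = (-4.6655, 2.4055, -1.9641)
after link 5: o_5 = (-5.7956, 3.7250, -4.1962)
after link 6: o_6 = (-7.7932, 6.0575, -8.1419)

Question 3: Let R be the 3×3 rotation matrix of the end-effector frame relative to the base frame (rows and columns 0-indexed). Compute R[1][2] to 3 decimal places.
0.884

End-effector z-axis (col 2 of R) = (0.1768,0.8839,0.4330)
R[1][2] = 0.8839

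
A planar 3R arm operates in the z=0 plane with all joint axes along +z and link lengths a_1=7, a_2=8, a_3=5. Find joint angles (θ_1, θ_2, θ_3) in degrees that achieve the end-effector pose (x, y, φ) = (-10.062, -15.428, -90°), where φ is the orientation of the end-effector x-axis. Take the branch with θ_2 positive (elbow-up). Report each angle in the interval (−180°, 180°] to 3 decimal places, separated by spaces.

-150.004 30.008 29.996

wrist centre = target − a_3·(cos φ, sin φ) = (-10.0620, -10.4280)
cos θ_2 = (209.9870−7²−8²)/(2·7·8) = 0.8660; θ_2 = 30.0080° (elbow-up)
β = atan2(-10.4280,-10.0620) = -133.9767°; ψ = atan2(4.0010,13.9276) = 16.0277°
θ_1 = β − ψ = -150.0043°
θ_3 = φ − θ_1 − θ_2 = 29.9963° (wrapped to (-180°,180°])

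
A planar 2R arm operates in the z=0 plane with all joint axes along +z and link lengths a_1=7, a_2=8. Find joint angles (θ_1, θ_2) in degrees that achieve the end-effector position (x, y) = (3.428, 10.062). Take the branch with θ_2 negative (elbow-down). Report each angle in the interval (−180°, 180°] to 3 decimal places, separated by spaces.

120.002 -90.003

cos θ_2 = (112.9950−7²−8²)/(2·7·8) = -0.0000; θ_2 = -90.0025° (elbow-down)
β = atan2(10.0620,3.4280) = 71.1867°; ψ = atan2(-8.0000,6.9996) = -48.8155°
θ_1 = β − ψ = 120.0022°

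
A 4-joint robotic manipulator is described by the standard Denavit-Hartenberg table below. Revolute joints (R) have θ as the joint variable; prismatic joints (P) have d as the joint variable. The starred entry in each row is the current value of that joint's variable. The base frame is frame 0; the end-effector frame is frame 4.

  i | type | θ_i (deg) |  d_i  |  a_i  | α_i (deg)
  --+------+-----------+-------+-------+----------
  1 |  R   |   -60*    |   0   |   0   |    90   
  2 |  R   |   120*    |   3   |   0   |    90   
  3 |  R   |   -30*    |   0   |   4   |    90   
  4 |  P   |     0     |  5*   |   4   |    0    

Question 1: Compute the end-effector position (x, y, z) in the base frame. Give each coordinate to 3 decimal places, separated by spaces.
after link 1: o_1 = (0.0000, 0.0000, 0.0000)
after link 2: o_2 = (-2.5981, -1.5000, 0.0000)
after link 3: o_3 = (-1.7321, 1.0000, 3.0000)
after link 4: o_4 = (3.5090, 4.5825, 3.8349)

3.509 4.583 3.835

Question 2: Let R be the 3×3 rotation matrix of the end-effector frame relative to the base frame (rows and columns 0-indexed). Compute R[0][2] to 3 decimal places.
End-effector z-axis (col 2 of R) = (0.8750,0.2165,-0.4330)
R[0][2] = 0.8750

0.875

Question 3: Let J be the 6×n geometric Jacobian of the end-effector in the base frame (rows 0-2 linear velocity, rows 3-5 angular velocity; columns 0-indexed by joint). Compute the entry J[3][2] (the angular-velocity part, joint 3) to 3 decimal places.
axis z_2 = (0.4330,-0.7500,0.5000); lever o_n−o_2 = (6.1071,6.0825,3.8349)
cross product → J_v[:, 2] = (-5.9175,1.3929,7.2141)
J_ω[:, 2] = z_2
entry J[3][2] = 0.4330

0.433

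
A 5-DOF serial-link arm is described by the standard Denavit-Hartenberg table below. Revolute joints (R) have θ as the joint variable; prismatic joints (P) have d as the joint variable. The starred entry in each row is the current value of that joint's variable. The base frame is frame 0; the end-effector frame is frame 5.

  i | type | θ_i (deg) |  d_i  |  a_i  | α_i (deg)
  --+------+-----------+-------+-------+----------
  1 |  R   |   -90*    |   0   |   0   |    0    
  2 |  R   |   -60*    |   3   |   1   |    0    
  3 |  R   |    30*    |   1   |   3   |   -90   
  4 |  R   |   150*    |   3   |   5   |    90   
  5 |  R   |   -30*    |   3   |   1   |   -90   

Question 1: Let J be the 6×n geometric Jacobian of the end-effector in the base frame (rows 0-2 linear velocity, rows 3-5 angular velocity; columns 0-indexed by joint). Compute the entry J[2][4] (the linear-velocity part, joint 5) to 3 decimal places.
axis z_4 = (-0.2500,-0.4330,-0.8660); lever o_n−o_4 = (-0.8080,-0.3995,-3.0311)
cross product → J_v[:, 4] = (0.9665,-0.0580,-0.2500)
J_ω[:, 4] = z_4
entry J[2][4] = -0.2500

-0.250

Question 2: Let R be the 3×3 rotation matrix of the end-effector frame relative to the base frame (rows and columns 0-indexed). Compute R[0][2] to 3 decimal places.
0.967

End-effector z-axis (col 2 of R) = (0.9665,-0.0580,-0.2500)
R[0][2] = 0.9665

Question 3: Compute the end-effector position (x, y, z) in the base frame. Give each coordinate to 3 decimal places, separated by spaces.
after link 1: o_1 = (0.0000, 0.0000, 0.0000)
after link 2: o_2 = (-0.8660, -0.5000, 3.0000)
after link 3: o_3 = (-2.3660, -3.0981, 4.0000)
after link 4: o_4 = (2.3971, -0.8481, 1.5000)
after link 5: o_5 = (1.5891, -1.2476, -1.5311)

1.589 -1.248 -1.531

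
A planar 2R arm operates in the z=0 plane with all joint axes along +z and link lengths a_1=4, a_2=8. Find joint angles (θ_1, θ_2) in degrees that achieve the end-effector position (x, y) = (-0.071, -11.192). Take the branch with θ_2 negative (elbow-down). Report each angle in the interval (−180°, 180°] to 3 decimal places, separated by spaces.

-60.012 -44.986

cos θ_2 = (125.2659−4²−8²)/(2·4·8) = 0.7073; θ_2 = -44.9860° (elbow-down)
β = atan2(-11.1920,-0.0710) = -90.3635°; ψ = atan2(-5.6555,9.6582) = -30.3515°
θ_1 = β − ψ = -60.0120°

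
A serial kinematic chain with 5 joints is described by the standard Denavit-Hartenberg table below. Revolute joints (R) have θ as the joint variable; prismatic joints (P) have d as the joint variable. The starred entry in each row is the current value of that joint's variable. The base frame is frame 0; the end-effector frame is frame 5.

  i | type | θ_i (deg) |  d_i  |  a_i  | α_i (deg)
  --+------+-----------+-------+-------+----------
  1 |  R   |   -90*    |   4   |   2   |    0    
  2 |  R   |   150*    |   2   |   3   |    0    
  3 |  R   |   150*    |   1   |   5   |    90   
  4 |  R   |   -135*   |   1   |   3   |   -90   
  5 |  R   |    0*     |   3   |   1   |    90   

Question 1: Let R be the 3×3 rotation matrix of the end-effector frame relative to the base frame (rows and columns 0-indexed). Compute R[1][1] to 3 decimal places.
-0.354

End-effector y-axis (col 1 of R) = (-0.6124,-0.3536,-0.7071)
R[1][1] = -0.3536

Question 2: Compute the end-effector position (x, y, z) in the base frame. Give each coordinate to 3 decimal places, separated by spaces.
after link 1: o_1 = (0.0000, -2.0000, 4.0000)
after link 2: o_2 = (1.5000, 0.5981, 6.0000)
after link 3: o_3 = (-2.8301, -1.9019, 7.0000)
after link 4: o_4 = (-1.4930, 0.0248, 4.8787)
after link 5: o_5 = (-2.7178, -0.6823, 2.0503)

-2.718 -0.682 2.050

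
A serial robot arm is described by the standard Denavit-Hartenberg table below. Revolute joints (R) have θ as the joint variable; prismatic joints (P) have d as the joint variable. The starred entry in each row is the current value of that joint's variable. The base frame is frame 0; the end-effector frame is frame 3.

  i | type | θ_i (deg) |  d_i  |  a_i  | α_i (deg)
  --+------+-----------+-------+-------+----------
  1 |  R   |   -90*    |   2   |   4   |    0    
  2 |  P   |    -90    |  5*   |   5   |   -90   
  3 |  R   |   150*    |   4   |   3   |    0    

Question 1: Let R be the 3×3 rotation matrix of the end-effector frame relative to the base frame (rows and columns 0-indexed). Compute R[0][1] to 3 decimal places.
End-effector y-axis (col 1 of R) = (0.5000,0.0000,0.8660)
R[0][1] = 0.5000

0.500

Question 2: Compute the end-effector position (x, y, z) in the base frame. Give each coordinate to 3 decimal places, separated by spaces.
after link 1: o_1 = (0.0000, -4.0000, 2.0000)
after link 2: o_2 = (-5.0000, -4.0000, 7.0000)
after link 3: o_3 = (-2.4019, -8.0000, 5.5000)

-2.402 -8.000 5.500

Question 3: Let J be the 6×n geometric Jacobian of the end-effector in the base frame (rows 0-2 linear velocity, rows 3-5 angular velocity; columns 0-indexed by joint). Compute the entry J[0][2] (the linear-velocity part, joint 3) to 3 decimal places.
1.500

axis z_2 = (0.0000,-1.0000,0.0000); lever o_n−o_2 = (2.5981,-4.0000,-1.5000)
cross product → J_v[:, 2] = (1.5000,0.0000,2.5981)
J_ω[:, 2] = z_2
entry J[0][2] = 1.5000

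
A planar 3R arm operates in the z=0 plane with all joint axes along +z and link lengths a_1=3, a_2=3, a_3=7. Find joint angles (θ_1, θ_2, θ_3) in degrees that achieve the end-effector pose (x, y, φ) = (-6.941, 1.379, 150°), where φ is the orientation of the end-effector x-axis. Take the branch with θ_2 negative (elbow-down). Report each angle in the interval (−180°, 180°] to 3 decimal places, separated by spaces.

wrist centre = target − a_3·(cos φ, sin φ) = (-0.8788, -2.1210)
cos θ_2 = (5.2710−3²−3²)/(2·3·3) = -0.7072; θ_2 = -135.0050° (elbow-down)
β = atan2(-2.1210,-0.8788) = -112.5063°; ψ = atan2(-2.1211,0.8785) = -67.5025°
θ_1 = β − ψ = -45.0039°
θ_3 = φ − θ_1 − θ_2 = -29.9912° (wrapped to (-180°,180°])

-45.004 -135.005 -29.991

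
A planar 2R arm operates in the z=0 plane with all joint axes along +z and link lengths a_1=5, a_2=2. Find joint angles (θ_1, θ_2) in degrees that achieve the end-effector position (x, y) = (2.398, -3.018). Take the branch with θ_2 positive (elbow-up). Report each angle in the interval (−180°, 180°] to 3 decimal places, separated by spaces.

cos θ_2 = (14.8587−5²−2²)/(2·5·2) = -0.7071; θ_2 = 134.9965° (elbow-up)
β = atan2(-3.0180,2.3980) = -51.5305°; ψ = atan2(1.4143,3.5859) = 21.5247°
θ_1 = β − ψ = -73.0553°

-73.055 134.997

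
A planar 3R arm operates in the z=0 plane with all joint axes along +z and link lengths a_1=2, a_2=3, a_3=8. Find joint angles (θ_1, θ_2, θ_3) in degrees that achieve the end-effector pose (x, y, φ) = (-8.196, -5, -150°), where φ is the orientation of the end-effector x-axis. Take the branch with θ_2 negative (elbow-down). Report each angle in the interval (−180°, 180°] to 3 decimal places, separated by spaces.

-29.991 -150.004 29.995

wrist centre = target − a_3·(cos φ, sin φ) = (-1.2678, -1.0000)
cos θ_2 = (2.6073−2²−3²)/(2·2·3) = -0.8661; θ_2 = -150.0037° (elbow-down)
β = atan2(-1.0000,-1.2678) = -141.7347°; ψ = atan2(-1.4998,-0.5982) = -111.7434°
θ_1 = β − ψ = -29.9913°
θ_3 = φ − θ_1 − θ_2 = 29.9950° (wrapped to (-180°,180°])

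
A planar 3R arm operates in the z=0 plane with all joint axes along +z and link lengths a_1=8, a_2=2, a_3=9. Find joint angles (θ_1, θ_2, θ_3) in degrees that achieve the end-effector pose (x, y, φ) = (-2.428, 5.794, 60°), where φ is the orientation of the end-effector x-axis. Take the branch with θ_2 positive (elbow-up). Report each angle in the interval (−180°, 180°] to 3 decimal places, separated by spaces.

-177.793 120.004 117.789

wrist centre = target − a_3·(cos φ, sin φ) = (-6.9280, -2.0002)
cos θ_2 = (51.9981−8²−2²)/(2·8·2) = -0.5001; θ_2 = 120.0039° (elbow-up)
β = atan2(-2.0002,-6.9280) = -163.8957°; ψ = atan2(1.7320,6.9999) = 13.8976°
θ_1 = β − ψ = -177.7933°
θ_3 = φ − θ_1 − θ_2 = 117.7893° (wrapped to (-180°,180°])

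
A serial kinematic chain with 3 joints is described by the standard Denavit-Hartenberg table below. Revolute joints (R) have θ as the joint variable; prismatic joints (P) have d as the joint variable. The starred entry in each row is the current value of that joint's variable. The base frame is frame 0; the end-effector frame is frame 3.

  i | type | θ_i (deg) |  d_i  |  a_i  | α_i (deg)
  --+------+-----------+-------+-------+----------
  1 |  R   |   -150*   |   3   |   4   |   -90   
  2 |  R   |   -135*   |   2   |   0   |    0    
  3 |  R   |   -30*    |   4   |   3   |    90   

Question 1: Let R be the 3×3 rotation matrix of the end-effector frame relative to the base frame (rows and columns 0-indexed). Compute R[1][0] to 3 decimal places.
0.483

End-effector x-axis (col 0 of R) = (0.8365,0.4830,0.2588)
R[1][0] = 0.4830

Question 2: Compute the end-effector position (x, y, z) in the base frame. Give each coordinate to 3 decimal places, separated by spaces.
after link 1: o_1 = (-3.4641, -2.0000, 3.0000)
after link 2: o_2 = (-2.4641, -3.7321, 3.0000)
after link 3: o_3 = (2.0454, -5.7473, 3.7765)

2.045 -5.747 3.776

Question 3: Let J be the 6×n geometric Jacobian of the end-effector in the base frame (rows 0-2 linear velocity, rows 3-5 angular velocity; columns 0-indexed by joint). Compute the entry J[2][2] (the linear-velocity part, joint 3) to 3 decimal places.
2.898

axis z_2 = (0.5000,-0.8660,0.0000); lever o_n−o_2 = (4.5095,-2.0152,0.7765)
cross product → J_v[:, 2] = (-0.6724,-0.3882,2.8978)
J_ω[:, 2] = z_2
entry J[2][2] = 2.8978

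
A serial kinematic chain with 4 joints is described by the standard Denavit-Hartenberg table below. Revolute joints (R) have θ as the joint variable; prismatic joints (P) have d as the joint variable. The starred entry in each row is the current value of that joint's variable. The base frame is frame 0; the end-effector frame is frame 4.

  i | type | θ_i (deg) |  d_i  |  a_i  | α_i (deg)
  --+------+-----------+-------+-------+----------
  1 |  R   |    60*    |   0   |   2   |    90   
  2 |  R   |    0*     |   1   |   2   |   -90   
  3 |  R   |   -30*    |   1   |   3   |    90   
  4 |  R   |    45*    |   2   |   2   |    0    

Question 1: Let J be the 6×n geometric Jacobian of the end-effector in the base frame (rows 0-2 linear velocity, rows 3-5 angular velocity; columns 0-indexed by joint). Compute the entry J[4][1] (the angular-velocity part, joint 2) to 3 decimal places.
axis z_1 = (0.8660,-0.5000,0.0000); lever o_n−o_1 = (6.6888,1.7071,2.4142)
cross product → J_v[:, 1] = (-1.2071,-2.0908,4.8228)
J_ω[:, 1] = z_1
entry J[4][1] = -0.5000

-0.500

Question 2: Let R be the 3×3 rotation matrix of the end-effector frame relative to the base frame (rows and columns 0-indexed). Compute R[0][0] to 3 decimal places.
0.612

End-effector x-axis (col 0 of R) = (0.6124,0.3536,0.7071)
R[0][0] = 0.6124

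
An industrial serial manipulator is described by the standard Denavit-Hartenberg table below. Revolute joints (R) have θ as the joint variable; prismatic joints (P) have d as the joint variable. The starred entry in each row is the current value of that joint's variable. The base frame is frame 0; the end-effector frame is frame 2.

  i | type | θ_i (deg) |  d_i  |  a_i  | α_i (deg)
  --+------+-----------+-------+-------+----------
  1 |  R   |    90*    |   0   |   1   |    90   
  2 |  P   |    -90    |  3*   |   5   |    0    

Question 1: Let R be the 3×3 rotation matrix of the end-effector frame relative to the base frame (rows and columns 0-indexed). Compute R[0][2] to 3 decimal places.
End-effector z-axis (col 2 of R) = (1.0000,-0.0000,0.0000)
R[0][2] = 1.0000

1.000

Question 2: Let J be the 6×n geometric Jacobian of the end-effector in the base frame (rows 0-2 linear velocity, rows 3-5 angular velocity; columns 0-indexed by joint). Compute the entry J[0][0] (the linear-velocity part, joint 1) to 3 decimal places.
-1.000

axis z_0 = ẑ; lever o_n−o_0 = (3.0000,1.0000,-5.0000)
cross product → J_v[:, 0] = (-1.0000,3.0000,0.0000)
J_ω[:, 0] = z_0
entry J[0][0] = -1.0000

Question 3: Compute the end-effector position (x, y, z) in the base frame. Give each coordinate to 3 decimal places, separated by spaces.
3.000 1.000 -5.000

after link 1: o_1 = (0.0000, 1.0000, 0.0000)
after link 2: o_2 = (3.0000, 1.0000, -5.0000)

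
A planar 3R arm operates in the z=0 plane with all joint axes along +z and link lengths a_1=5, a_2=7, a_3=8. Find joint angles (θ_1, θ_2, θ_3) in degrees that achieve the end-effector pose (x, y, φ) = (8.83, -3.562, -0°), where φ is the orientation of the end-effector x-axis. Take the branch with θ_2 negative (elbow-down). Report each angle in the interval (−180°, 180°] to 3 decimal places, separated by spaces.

30.002 -150.002 120.000

wrist centre = target − a_3·(cos φ, sin φ) = (0.8300, -3.5620)
cos θ_2 = (13.3767−5²−7²)/(2·5·7) = -0.8660; θ_2 = -150.0024° (elbow-down)
β = atan2(-3.5620,0.8300) = -76.8833°; ψ = atan2(-3.4997,-1.0623) = -106.8853°
θ_1 = β − ψ = 30.0021°
θ_3 = φ − θ_1 − θ_2 = 120.0003° (wrapped to (-180°,180°])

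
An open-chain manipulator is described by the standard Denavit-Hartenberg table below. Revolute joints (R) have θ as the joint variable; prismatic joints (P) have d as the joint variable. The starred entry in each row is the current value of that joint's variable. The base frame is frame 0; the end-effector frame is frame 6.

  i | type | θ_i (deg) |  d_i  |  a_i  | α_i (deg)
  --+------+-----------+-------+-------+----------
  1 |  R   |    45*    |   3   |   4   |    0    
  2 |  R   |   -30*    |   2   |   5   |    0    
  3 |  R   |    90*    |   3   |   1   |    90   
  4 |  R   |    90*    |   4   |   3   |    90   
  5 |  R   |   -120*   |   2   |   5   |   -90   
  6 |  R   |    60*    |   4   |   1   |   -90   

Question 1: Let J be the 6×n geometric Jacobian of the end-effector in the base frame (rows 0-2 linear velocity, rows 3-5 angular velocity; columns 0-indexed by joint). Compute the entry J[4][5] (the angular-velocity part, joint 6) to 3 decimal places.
axis z_5 = (-0.4830,-0.1294,0.8660); lever o_n−o_5 = (-2.1260,-1.4662,3.2141)
cross product → J_v[:, 5] = (0.8539,-0.2888,0.4330)
J_ω[:, 5] = z_5
entry J[4][5] = -0.1294

-0.129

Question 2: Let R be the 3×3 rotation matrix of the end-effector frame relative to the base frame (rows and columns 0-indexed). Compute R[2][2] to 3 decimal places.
End-effector z-axis (col 2 of R) = (0.8539,-0.2888,0.4330)
R[2][2] = 0.4330

0.433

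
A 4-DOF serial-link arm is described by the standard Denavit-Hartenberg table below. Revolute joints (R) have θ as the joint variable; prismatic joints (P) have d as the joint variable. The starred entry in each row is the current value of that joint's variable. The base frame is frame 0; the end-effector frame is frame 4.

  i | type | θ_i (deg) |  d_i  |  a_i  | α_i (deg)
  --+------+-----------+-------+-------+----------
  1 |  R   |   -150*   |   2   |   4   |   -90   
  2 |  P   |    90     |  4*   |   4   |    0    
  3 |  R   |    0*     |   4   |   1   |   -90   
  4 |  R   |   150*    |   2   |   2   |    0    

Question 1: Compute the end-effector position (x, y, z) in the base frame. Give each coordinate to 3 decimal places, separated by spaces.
after link 1: o_1 = (-3.4641, -2.0000, 2.0000)
after link 2: o_2 = (-1.4641, -5.4641, -2.0000)
after link 3: o_3 = (0.5359, -8.9282, -3.0000)
after link 4: o_4 = (1.7679, -7.0622, -1.2679)

1.768 -7.062 -1.268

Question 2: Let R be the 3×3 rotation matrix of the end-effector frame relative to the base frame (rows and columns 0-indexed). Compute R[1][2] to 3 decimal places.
0.500

End-effector z-axis (col 2 of R) = (0.8660,0.5000,-0.0000)
R[1][2] = 0.5000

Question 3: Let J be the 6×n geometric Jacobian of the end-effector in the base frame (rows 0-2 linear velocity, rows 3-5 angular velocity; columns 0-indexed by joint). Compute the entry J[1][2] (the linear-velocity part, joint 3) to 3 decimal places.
axis z_2 = (0.5000,-0.8660,0.0000); lever o_n−o_2 = (3.2321,-1.5981,0.7321)
cross product → J_v[:, 2] = (-0.6340,-0.3660,2.0000)
J_ω[:, 2] = z_2
entry J[1][2] = -0.3660

-0.366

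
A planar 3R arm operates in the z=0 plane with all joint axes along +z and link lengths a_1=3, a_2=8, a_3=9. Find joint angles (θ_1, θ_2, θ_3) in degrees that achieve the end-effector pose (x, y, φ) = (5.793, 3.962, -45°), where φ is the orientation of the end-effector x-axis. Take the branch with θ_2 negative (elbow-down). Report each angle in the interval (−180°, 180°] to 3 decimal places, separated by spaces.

126.314 -44.983 -126.332

wrist centre = target − a_3·(cos φ, sin φ) = (-0.5710, 10.3260)
cos θ_2 = (106.9515−3²−8²)/(2·3·8) = 0.7073; θ_2 = -44.9825° (elbow-down)
β = atan2(10.3260,-0.5710) = 93.1649°; ψ = atan2(-5.6551,8.6586) = -33.1495°
θ_1 = β − ψ = 126.3144°
θ_3 = φ − θ_1 − θ_2 = -126.3319° (wrapped to (-180°,180°])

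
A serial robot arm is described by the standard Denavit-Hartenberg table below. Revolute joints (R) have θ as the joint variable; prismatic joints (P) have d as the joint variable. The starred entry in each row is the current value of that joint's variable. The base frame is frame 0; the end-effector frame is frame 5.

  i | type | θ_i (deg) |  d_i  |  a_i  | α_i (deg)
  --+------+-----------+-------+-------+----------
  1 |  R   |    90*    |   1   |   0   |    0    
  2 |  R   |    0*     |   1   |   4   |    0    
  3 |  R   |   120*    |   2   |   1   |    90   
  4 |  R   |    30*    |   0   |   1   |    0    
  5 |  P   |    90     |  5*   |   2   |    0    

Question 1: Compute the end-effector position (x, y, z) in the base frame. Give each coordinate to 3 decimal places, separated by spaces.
after link 1: o_1 = (0.0000, 0.0000, 1.0000)
after link 2: o_2 = (0.0000, 4.0000, 2.0000)
after link 3: o_3 = (-0.8660, 3.5000, 4.0000)
after link 4: o_4 = (-1.6160, 3.0670, 4.5000)
after link 5: o_5 = (-3.2500, 7.8971, 6.2321)

-3.250 7.897 6.232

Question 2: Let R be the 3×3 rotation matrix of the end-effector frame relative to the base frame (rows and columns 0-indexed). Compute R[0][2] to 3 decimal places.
End-effector z-axis (col 2 of R) = (-0.5000,0.8660,0.0000)
R[0][2] = -0.5000

-0.500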